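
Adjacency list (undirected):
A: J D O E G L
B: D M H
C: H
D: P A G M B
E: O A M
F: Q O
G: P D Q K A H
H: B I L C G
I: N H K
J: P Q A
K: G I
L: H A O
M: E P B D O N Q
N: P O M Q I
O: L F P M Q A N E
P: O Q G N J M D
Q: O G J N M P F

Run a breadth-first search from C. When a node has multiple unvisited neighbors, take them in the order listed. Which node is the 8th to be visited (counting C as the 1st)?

Visit C; enqueue H → queue [H]
Visit H; enqueue B, I, L, G → queue [B, I, L, G]
Visit B; enqueue D, M → queue [I, L, G, D, M]
Visit I; enqueue N, K → queue [L, G, D, M, N, K]
Visit L; enqueue A, O → queue [G, D, M, N, K, A, O]
Visit G; enqueue P, Q → queue [D, M, N, K, A, O, P, Q]
Visit D → queue [M, N, K, A, O, P, Q]
Visit M; enqueue E → queue [N, K, A, O, P, Q, E]
Visit N → queue [K, A, O, P, Q, E]
Visit K → queue [A, O, P, Q, E]
Visit A; enqueue J → queue [O, P, Q, E, J]
Visit O; enqueue F → queue [P, Q, E, J, F]
Visit P → queue [Q, E, J, F]
Visit Q → queue [E, J, F]
Visit E → queue [J, F]
Visit J → queue [F]
Visit F → queue []

Visit order: C, H, B, I, L, G, D, M, N, K, A, O, P, Q, E, J, F

M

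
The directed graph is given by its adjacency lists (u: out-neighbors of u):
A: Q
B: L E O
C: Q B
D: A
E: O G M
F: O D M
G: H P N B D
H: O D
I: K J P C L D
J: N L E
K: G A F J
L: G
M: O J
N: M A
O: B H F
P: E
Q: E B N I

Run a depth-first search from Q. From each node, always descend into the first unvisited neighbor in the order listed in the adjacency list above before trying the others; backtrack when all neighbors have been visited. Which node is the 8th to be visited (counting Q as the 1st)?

Visit Q
Q → E
E → O
O → B
B → L
L → G
G → H
H → D
D → A
G → P
G → N
N → M
M → J
O → F
Q → I
I → K
I → C

Visit order: Q, E, O, B, L, G, H, D, A, P, N, M, J, F, I, K, C

D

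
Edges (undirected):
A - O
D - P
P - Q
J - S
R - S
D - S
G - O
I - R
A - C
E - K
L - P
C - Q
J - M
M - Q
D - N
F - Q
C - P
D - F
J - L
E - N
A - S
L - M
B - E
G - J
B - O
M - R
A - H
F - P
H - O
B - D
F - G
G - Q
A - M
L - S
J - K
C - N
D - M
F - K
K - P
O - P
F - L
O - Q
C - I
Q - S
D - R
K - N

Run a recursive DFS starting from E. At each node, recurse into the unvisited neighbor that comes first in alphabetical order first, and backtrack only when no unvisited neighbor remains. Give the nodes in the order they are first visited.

E → B → D → F → G → J → K → N → C → A → H → O → P → L → M → Q → S → R → I

Visit E
E → B
B → D
D → F
F → G
G → J
J → K
K → N
N → C
C → A
A → H
H → O
O → P
P → L
L → M
M → Q
Q → S
S → R
R → I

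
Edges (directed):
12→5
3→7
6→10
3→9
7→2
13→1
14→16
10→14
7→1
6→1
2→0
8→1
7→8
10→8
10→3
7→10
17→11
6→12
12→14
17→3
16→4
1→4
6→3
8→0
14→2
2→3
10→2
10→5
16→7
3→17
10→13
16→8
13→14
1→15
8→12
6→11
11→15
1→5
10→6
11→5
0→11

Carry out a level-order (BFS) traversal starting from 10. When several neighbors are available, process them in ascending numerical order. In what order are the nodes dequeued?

Visit 10; enqueue 2, 3, 5, 6, 8, 13, 14 → queue [2, 3, 5, 6, 8, 13, 14]
Visit 2; enqueue 0 → queue [3, 5, 6, 8, 13, 14, 0]
Visit 3; enqueue 7, 9, 17 → queue [5, 6, 8, 13, 14, 0, 7, 9, 17]
Visit 5 → queue [6, 8, 13, 14, 0, 7, 9, 17]
Visit 6; enqueue 1, 11, 12 → queue [8, 13, 14, 0, 7, 9, 17, 1, 11, 12]
Visit 8 → queue [13, 14, 0, 7, 9, 17, 1, 11, 12]
Visit 13 → queue [14, 0, 7, 9, 17, 1, 11, 12]
Visit 14; enqueue 16 → queue [0, 7, 9, 17, 1, 11, 12, 16]
Visit 0 → queue [7, 9, 17, 1, 11, 12, 16]
Visit 7 → queue [9, 17, 1, 11, 12, 16]
Visit 9 → queue [17, 1, 11, 12, 16]
Visit 17 → queue [1, 11, 12, 16]
Visit 1; enqueue 4, 15 → queue [11, 12, 16, 4, 15]
Visit 11 → queue [12, 16, 4, 15]
Visit 12 → queue [16, 4, 15]
Visit 16 → queue [4, 15]
Visit 4 → queue [15]
Visit 15 → queue []

10 → 2 → 3 → 5 → 6 → 8 → 13 → 14 → 0 → 7 → 9 → 17 → 1 → 11 → 12 → 16 → 4 → 15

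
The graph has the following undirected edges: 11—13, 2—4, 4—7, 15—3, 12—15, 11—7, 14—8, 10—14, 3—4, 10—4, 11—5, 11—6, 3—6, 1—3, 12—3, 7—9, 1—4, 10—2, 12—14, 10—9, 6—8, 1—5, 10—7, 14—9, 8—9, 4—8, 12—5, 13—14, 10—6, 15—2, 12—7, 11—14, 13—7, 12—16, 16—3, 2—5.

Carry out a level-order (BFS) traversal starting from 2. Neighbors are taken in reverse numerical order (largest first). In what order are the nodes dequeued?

2, 15, 10, 5, 4, 12, 3, 14, 9, 7, 6, 11, 1, 8, 16, 13

Visit 2; enqueue 15, 10, 5, 4 → queue [15, 10, 5, 4]
Visit 15; enqueue 12, 3 → queue [10, 5, 4, 12, 3]
Visit 10; enqueue 14, 9, 7, 6 → queue [5, 4, 12, 3, 14, 9, 7, 6]
Visit 5; enqueue 11, 1 → queue [4, 12, 3, 14, 9, 7, 6, 11, 1]
Visit 4; enqueue 8 → queue [12, 3, 14, 9, 7, 6, 11, 1, 8]
Visit 12; enqueue 16 → queue [3, 14, 9, 7, 6, 11, 1, 8, 16]
Visit 3 → queue [14, 9, 7, 6, 11, 1, 8, 16]
Visit 14; enqueue 13 → queue [9, 7, 6, 11, 1, 8, 16, 13]
Visit 9 → queue [7, 6, 11, 1, 8, 16, 13]
Visit 7 → queue [6, 11, 1, 8, 16, 13]
Visit 6 → queue [11, 1, 8, 16, 13]
Visit 11 → queue [1, 8, 16, 13]
Visit 1 → queue [8, 16, 13]
Visit 8 → queue [16, 13]
Visit 16 → queue [13]
Visit 13 → queue []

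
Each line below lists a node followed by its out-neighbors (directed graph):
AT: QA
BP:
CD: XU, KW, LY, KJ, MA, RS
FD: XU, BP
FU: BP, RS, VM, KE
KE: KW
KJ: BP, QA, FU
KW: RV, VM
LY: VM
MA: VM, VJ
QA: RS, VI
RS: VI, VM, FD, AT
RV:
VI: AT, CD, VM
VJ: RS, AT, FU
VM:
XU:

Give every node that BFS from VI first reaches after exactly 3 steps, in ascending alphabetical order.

Level 0: VI
Level 1: AT, CD, VM
Level 2: KJ, KW, LY, MA, QA, RS, XU
Level 3: BP, FD, FU, RV, VJ
Level 4: KE

BP, FD, FU, RV, VJ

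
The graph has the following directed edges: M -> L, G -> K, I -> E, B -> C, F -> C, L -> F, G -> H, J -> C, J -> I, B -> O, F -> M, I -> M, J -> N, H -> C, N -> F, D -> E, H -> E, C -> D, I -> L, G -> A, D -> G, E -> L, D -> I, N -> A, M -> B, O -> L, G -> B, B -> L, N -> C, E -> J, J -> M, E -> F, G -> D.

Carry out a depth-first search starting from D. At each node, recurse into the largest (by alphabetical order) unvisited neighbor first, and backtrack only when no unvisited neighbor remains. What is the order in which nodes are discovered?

D, I, M, L, F, C, B, O, E, J, N, A, G, K, H

Visit D
D → I
I → M
M → L
L → F
F → C
M → B
B → O
I → E
E → J
J → N
N → A
D → G
G → K
G → H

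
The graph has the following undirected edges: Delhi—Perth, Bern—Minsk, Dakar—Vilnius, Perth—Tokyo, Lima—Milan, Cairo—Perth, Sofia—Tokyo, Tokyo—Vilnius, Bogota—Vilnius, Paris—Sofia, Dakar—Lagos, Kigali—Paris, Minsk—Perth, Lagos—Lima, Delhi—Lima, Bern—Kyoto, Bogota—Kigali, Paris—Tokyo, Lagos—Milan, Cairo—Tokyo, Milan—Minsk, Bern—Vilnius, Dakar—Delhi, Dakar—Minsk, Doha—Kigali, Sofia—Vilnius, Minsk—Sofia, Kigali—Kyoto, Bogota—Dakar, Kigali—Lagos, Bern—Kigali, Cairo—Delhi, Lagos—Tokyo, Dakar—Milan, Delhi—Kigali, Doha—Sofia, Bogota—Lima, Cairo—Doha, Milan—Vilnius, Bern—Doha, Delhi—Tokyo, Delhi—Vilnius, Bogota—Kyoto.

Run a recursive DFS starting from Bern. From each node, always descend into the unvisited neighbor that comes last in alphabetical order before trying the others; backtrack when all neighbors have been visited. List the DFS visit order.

Visit Bern
Bern → Vilnius
Vilnius → Tokyo
Tokyo → Sofia
Sofia → Paris
Paris → Kigali
Kigali → Lagos
Lagos → Milan
Milan → Minsk
Minsk → Perth
Perth → Delhi
Delhi → Lima
Lima → Bogota
Bogota → Kyoto
Bogota → Dakar
Delhi → Cairo
Cairo → Doha

Bern Vilnius Tokyo Sofia Paris Kigali Lagos Milan Minsk Perth Delhi Lima Bogota Kyoto Dakar Cairo Doha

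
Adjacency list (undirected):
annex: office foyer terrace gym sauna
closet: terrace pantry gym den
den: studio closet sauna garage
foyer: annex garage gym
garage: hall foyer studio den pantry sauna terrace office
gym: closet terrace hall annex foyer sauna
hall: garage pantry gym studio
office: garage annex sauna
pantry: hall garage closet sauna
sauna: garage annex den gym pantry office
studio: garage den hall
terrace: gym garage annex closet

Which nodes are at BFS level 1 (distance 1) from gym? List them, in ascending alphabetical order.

Level 0: gym
Level 1: annex, closet, foyer, hall, sauna, terrace
Level 2: den, garage, office, pantry, studio

annex, closet, foyer, hall, sauna, terrace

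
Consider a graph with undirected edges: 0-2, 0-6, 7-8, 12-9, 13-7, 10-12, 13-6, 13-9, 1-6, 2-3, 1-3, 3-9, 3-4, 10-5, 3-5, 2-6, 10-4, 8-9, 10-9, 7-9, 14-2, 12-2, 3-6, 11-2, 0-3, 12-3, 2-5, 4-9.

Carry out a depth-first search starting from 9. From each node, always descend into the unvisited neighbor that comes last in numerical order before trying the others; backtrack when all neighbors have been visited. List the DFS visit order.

Visit 9
9 → 13
13 → 7
7 → 8
13 → 6
6 → 3
3 → 12
12 → 10
10 → 5
5 → 2
2 → 14
2 → 11
2 → 0
10 → 4
3 → 1

9, 13, 7, 8, 6, 3, 12, 10, 5, 2, 14, 11, 0, 4, 1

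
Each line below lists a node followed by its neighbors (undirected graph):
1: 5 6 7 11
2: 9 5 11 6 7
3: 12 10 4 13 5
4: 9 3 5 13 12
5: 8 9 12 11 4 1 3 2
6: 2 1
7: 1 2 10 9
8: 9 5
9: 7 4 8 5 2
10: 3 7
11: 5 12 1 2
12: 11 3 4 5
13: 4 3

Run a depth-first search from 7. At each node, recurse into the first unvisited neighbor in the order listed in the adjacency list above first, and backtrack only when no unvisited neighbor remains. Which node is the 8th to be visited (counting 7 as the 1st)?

12

Visit 7
7 → 1
1 → 5
5 → 8
8 → 9
9 → 4
4 → 3
3 → 12
12 → 11
11 → 2
2 → 6
3 → 10
3 → 13

Visit order: 7, 1, 5, 8, 9, 4, 3, 12, 11, 2, 6, 10, 13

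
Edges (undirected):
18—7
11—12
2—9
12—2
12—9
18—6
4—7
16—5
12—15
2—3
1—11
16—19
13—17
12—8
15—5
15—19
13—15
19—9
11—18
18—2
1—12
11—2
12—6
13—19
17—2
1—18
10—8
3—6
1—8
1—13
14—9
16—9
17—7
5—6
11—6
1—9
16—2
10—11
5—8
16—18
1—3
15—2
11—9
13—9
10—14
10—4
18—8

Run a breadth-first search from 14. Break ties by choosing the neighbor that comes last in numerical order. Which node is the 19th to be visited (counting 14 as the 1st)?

Visit 14; enqueue 10, 9 → queue [10, 9]
Visit 10; enqueue 11, 8, 4 → queue [9, 11, 8, 4]
Visit 9; enqueue 19, 16, 13, 12, 2, 1 → queue [11, 8, 4, 19, 16, 13, 12, 2, 1]
Visit 11; enqueue 18, 6 → queue [8, 4, 19, 16, 13, 12, 2, 1, 18, 6]
Visit 8; enqueue 5 → queue [4, 19, 16, 13, 12, 2, 1, 18, 6, 5]
Visit 4; enqueue 7 → queue [19, 16, 13, 12, 2, 1, 18, 6, 5, 7]
Visit 19; enqueue 15 → queue [16, 13, 12, 2, 1, 18, 6, 5, 7, 15]
Visit 16 → queue [13, 12, 2, 1, 18, 6, 5, 7, 15]
Visit 13; enqueue 17 → queue [12, 2, 1, 18, 6, 5, 7, 15, 17]
Visit 12 → queue [2, 1, 18, 6, 5, 7, 15, 17]
Visit 2; enqueue 3 → queue [1, 18, 6, 5, 7, 15, 17, 3]
Visit 1 → queue [18, 6, 5, 7, 15, 17, 3]
Visit 18 → queue [6, 5, 7, 15, 17, 3]
Visit 6 → queue [5, 7, 15, 17, 3]
Visit 5 → queue [7, 15, 17, 3]
Visit 7 → queue [15, 17, 3]
Visit 15 → queue [17, 3]
Visit 17 → queue [3]
Visit 3 → queue []

Visit order: 14, 10, 9, 11, 8, 4, 19, 16, 13, 12, 2, 1, 18, 6, 5, 7, 15, 17, 3

3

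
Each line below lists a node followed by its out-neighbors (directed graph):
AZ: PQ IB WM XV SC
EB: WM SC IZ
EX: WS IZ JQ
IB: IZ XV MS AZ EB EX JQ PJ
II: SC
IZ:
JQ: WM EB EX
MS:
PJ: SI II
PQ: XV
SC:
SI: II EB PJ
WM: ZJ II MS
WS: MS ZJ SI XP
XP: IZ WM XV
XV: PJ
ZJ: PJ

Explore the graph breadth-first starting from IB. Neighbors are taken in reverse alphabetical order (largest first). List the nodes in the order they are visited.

Visit IB; enqueue XV, PJ, MS, JQ, IZ, EX, EB, AZ → queue [XV, PJ, MS, JQ, IZ, EX, EB, AZ]
Visit XV → queue [PJ, MS, JQ, IZ, EX, EB, AZ]
Visit PJ; enqueue SI, II → queue [MS, JQ, IZ, EX, EB, AZ, SI, II]
Visit MS → queue [JQ, IZ, EX, EB, AZ, SI, II]
Visit JQ; enqueue WM → queue [IZ, EX, EB, AZ, SI, II, WM]
Visit IZ → queue [EX, EB, AZ, SI, II, WM]
Visit EX; enqueue WS → queue [EB, AZ, SI, II, WM, WS]
Visit EB; enqueue SC → queue [AZ, SI, II, WM, WS, SC]
Visit AZ; enqueue PQ → queue [SI, II, WM, WS, SC, PQ]
Visit SI → queue [II, WM, WS, SC, PQ]
Visit II → queue [WM, WS, SC, PQ]
Visit WM; enqueue ZJ → queue [WS, SC, PQ, ZJ]
Visit WS; enqueue XP → queue [SC, PQ, ZJ, XP]
Visit SC → queue [PQ, ZJ, XP]
Visit PQ → queue [ZJ, XP]
Visit ZJ → queue [XP]
Visit XP → queue []

IB XV PJ MS JQ IZ EX EB AZ SI II WM WS SC PQ ZJ XP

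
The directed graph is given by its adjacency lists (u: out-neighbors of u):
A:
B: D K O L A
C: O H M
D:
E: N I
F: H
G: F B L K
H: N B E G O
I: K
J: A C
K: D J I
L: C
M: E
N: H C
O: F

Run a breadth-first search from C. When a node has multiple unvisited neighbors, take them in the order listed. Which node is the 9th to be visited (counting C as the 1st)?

Visit C; enqueue O, H, M → queue [O, H, M]
Visit O; enqueue F → queue [H, M, F]
Visit H; enqueue N, B, E, G → queue [M, F, N, B, E, G]
Visit M → queue [F, N, B, E, G]
Visit F → queue [N, B, E, G]
Visit N → queue [B, E, G]
Visit B; enqueue D, K, L, A → queue [E, G, D, K, L, A]
Visit E; enqueue I → queue [G, D, K, L, A, I]
Visit G → queue [D, K, L, A, I]
Visit D → queue [K, L, A, I]
Visit K; enqueue J → queue [L, A, I, J]
Visit L → queue [A, I, J]
Visit A → queue [I, J]
Visit I → queue [J]
Visit J → queue []

Visit order: C, O, H, M, F, N, B, E, G, D, K, L, A, I, J

G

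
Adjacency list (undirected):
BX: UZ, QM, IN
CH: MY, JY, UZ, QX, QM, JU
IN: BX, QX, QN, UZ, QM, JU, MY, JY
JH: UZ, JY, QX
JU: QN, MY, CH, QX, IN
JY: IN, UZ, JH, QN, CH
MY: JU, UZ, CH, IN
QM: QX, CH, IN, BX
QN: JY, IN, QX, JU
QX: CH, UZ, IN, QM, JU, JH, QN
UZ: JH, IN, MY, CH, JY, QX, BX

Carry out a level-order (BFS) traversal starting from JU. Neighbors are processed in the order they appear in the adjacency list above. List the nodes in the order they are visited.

Visit JU; enqueue QN, MY, CH, QX, IN → queue [QN, MY, CH, QX, IN]
Visit QN; enqueue JY → queue [MY, CH, QX, IN, JY]
Visit MY; enqueue UZ → queue [CH, QX, IN, JY, UZ]
Visit CH; enqueue QM → queue [QX, IN, JY, UZ, QM]
Visit QX; enqueue JH → queue [IN, JY, UZ, QM, JH]
Visit IN; enqueue BX → queue [JY, UZ, QM, JH, BX]
Visit JY → queue [UZ, QM, JH, BX]
Visit UZ → queue [QM, JH, BX]
Visit QM → queue [JH, BX]
Visit JH → queue [BX]
Visit BX → queue []

JU, QN, MY, CH, QX, IN, JY, UZ, QM, JH, BX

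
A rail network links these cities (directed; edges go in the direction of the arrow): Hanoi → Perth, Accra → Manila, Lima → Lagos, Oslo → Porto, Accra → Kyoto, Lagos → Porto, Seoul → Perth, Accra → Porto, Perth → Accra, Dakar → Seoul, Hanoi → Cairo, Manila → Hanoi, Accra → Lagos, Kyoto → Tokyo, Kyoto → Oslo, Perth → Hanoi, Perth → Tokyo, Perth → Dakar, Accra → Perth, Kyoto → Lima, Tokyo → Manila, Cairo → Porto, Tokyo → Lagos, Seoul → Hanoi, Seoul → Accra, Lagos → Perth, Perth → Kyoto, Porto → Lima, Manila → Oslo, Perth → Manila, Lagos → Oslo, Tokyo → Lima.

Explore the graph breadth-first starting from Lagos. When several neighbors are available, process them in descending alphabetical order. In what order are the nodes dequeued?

Lagos → Porto → Perth → Oslo → Lima → Tokyo → Manila → Kyoto → Hanoi → Dakar → Accra → Cairo → Seoul

Visit Lagos; enqueue Porto, Perth, Oslo → queue [Porto, Perth, Oslo]
Visit Porto; enqueue Lima → queue [Perth, Oslo, Lima]
Visit Perth; enqueue Tokyo, Manila, Kyoto, Hanoi, Dakar, Accra → queue [Oslo, Lima, Tokyo, Manila, Kyoto, Hanoi, Dakar, Accra]
Visit Oslo → queue [Lima, Tokyo, Manila, Kyoto, Hanoi, Dakar, Accra]
Visit Lima → queue [Tokyo, Manila, Kyoto, Hanoi, Dakar, Accra]
Visit Tokyo → queue [Manila, Kyoto, Hanoi, Dakar, Accra]
Visit Manila → queue [Kyoto, Hanoi, Dakar, Accra]
Visit Kyoto → queue [Hanoi, Dakar, Accra]
Visit Hanoi; enqueue Cairo → queue [Dakar, Accra, Cairo]
Visit Dakar; enqueue Seoul → queue [Accra, Cairo, Seoul]
Visit Accra → queue [Cairo, Seoul]
Visit Cairo → queue [Seoul]
Visit Seoul → queue []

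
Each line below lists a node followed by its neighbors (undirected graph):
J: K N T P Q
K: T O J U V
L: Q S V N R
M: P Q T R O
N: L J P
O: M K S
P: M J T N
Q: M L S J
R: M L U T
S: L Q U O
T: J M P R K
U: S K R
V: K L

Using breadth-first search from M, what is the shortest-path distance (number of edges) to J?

Level 0: M
Level 1: O, P, Q, R, T
Level 2: J, K, L, N, S, U
Level 3: V
J first appears at level 2.

2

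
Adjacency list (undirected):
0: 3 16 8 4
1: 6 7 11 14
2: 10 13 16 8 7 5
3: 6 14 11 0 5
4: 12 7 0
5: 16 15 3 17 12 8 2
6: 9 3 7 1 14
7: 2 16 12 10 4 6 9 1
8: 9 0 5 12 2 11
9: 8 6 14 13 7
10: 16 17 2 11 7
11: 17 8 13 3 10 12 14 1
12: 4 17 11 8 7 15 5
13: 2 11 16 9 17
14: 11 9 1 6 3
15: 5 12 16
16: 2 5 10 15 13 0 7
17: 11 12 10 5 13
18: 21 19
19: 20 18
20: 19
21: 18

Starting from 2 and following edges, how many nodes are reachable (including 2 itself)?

18

BFS from 2 visits: 2, 5, 7, 8, 10, 13, 16, 3, 12, 15, 17, 1, 4, 6, 9, 0, 11, 14
Reachable nodes: 18 of 22 total.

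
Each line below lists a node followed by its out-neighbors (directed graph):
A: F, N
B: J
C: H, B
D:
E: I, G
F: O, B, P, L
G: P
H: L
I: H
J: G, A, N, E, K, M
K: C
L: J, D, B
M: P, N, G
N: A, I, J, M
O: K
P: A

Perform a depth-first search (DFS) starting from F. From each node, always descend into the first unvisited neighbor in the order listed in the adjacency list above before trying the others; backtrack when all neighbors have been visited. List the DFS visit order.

F O K C H L J G P A N I M E D B

Visit F
F → O
O → K
K → C
C → H
H → L
L → J
J → G
G → P
P → A
A → N
N → I
N → M
J → E
L → D
L → B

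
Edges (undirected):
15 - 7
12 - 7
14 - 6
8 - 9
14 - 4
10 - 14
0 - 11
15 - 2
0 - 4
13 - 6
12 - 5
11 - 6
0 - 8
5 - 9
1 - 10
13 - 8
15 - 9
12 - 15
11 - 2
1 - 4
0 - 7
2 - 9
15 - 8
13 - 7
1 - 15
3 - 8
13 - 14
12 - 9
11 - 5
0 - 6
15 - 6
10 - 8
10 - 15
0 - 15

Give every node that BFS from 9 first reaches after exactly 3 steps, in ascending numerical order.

4, 14

Level 0: 9
Level 1: 2, 5, 8, 12, 15
Level 2: 0, 1, 3, 6, 7, 10, 11, 13
Level 3: 4, 14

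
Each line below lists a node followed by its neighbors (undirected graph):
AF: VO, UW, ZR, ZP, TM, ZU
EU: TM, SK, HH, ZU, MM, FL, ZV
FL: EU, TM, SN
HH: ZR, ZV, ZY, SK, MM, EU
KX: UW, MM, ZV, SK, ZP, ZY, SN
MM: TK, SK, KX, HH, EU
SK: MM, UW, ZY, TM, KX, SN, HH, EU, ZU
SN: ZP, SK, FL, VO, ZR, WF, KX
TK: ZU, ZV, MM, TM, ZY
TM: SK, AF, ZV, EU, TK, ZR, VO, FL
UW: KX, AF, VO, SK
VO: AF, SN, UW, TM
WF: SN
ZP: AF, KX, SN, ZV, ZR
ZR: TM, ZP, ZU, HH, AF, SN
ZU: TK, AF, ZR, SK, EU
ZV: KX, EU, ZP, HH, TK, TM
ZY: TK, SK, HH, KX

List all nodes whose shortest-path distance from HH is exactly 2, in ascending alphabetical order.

Level 0: HH
Level 1: EU, MM, SK, ZR, ZV, ZY
Level 2: AF, FL, KX, SN, TK, TM, UW, ZP, ZU
Level 3: VO, WF

AF, FL, KX, SN, TK, TM, UW, ZP, ZU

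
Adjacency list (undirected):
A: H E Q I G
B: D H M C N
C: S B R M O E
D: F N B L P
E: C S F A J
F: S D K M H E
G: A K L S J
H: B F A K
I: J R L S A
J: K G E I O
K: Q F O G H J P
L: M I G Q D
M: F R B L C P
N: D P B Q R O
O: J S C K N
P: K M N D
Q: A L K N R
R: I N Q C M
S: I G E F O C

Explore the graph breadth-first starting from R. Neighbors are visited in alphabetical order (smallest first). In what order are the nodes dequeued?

Visit R; enqueue C, I, M, N, Q → queue [C, I, M, N, Q]
Visit C; enqueue B, E, O, S → queue [I, M, N, Q, B, E, O, S]
Visit I; enqueue A, J, L → queue [M, N, Q, B, E, O, S, A, J, L]
Visit M; enqueue F, P → queue [N, Q, B, E, O, S, A, J, L, F, P]
Visit N; enqueue D → queue [Q, B, E, O, S, A, J, L, F, P, D]
Visit Q; enqueue K → queue [B, E, O, S, A, J, L, F, P, D, K]
Visit B; enqueue H → queue [E, O, S, A, J, L, F, P, D, K, H]
Visit E → queue [O, S, A, J, L, F, P, D, K, H]
Visit O → queue [S, A, J, L, F, P, D, K, H]
Visit S; enqueue G → queue [A, J, L, F, P, D, K, H, G]
Visit A → queue [J, L, F, P, D, K, H, G]
Visit J → queue [L, F, P, D, K, H, G]
Visit L → queue [F, P, D, K, H, G]
Visit F → queue [P, D, K, H, G]
Visit P → queue [D, K, H, G]
Visit D → queue [K, H, G]
Visit K → queue [H, G]
Visit H → queue [G]
Visit G → queue []

R -> C -> I -> M -> N -> Q -> B -> E -> O -> S -> A -> J -> L -> F -> P -> D -> K -> H -> G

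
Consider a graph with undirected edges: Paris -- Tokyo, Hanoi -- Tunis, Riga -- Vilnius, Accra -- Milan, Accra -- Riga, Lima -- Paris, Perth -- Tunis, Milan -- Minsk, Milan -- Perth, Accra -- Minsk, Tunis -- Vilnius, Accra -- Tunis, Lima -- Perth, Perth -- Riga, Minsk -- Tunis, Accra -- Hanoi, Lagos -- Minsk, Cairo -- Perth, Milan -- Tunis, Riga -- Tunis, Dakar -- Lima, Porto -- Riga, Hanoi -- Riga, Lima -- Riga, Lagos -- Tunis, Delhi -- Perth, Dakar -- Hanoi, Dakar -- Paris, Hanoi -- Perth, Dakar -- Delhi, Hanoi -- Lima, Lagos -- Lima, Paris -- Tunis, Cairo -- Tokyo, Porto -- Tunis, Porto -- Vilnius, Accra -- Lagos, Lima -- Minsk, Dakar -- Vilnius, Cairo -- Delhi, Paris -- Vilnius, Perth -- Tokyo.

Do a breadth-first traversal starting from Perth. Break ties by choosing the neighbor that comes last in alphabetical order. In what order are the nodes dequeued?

Perth, Tunis, Tokyo, Riga, Milan, Lima, Hanoi, Delhi, Cairo, Vilnius, Porto, Paris, Minsk, Lagos, Accra, Dakar

Visit Perth; enqueue Tunis, Tokyo, Riga, Milan, Lima, Hanoi, Delhi, Cairo → queue [Tunis, Tokyo, Riga, Milan, Lima, Hanoi, Delhi, Cairo]
Visit Tunis; enqueue Vilnius, Porto, Paris, Minsk, Lagos, Accra → queue [Tokyo, Riga, Milan, Lima, Hanoi, Delhi, Cairo, Vilnius, Porto, Paris, Minsk, Lagos, Accra]
Visit Tokyo → queue [Riga, Milan, Lima, Hanoi, Delhi, Cairo, Vilnius, Porto, Paris, Minsk, Lagos, Accra]
Visit Riga → queue [Milan, Lima, Hanoi, Delhi, Cairo, Vilnius, Porto, Paris, Minsk, Lagos, Accra]
Visit Milan → queue [Lima, Hanoi, Delhi, Cairo, Vilnius, Porto, Paris, Minsk, Lagos, Accra]
Visit Lima; enqueue Dakar → queue [Hanoi, Delhi, Cairo, Vilnius, Porto, Paris, Minsk, Lagos, Accra, Dakar]
Visit Hanoi → queue [Delhi, Cairo, Vilnius, Porto, Paris, Minsk, Lagos, Accra, Dakar]
Visit Delhi → queue [Cairo, Vilnius, Porto, Paris, Minsk, Lagos, Accra, Dakar]
Visit Cairo → queue [Vilnius, Porto, Paris, Minsk, Lagos, Accra, Dakar]
Visit Vilnius → queue [Porto, Paris, Minsk, Lagos, Accra, Dakar]
Visit Porto → queue [Paris, Minsk, Lagos, Accra, Dakar]
Visit Paris → queue [Minsk, Lagos, Accra, Dakar]
Visit Minsk → queue [Lagos, Accra, Dakar]
Visit Lagos → queue [Accra, Dakar]
Visit Accra → queue [Dakar]
Visit Dakar → queue []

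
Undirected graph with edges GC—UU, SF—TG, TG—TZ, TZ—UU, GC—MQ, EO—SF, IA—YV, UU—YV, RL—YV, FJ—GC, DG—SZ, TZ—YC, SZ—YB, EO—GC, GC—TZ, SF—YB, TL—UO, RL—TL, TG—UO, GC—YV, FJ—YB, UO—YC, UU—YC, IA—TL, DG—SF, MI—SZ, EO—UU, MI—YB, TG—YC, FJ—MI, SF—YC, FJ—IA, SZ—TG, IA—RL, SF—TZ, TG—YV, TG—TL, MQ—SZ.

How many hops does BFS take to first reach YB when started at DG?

2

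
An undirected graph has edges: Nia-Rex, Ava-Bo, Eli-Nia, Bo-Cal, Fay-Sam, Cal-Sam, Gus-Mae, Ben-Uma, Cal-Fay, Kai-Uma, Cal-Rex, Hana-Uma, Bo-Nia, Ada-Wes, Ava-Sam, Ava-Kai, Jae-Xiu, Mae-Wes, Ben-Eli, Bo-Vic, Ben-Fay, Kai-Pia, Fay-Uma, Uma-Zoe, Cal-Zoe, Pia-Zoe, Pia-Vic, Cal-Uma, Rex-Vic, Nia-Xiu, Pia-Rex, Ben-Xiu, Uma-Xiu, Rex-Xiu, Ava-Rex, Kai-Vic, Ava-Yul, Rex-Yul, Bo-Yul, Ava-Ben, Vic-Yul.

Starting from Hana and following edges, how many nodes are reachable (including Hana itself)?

18

BFS from Hana visits: Hana, Uma, Ben, Cal, Fay, Kai, Xiu, Zoe, Ava, Eli, Bo, Rex, Sam, Pia, Vic, Jae, Nia, Yul
Reachable nodes: 18 of 22 total.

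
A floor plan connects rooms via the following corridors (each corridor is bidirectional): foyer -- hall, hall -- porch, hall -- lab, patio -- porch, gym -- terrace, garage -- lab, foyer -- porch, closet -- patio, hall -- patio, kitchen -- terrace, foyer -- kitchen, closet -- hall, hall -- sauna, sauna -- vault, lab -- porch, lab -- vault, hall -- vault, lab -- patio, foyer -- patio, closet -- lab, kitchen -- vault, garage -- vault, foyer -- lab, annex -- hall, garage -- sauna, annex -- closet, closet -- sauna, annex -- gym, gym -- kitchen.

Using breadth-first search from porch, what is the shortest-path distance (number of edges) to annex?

2

Level 0: porch
Level 1: foyer, hall, lab, patio
Level 2: annex, closet, garage, kitchen, sauna, vault
Level 3: gym, terrace
annex first appears at level 2.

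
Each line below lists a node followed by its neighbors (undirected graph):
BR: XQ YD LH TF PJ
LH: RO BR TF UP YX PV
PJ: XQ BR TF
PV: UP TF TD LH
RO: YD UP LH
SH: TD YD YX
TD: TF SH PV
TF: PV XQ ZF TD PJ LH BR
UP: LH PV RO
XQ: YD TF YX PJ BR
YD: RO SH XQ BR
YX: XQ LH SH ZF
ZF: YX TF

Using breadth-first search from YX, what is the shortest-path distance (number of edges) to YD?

Level 0: YX
Level 1: LH, SH, XQ, ZF
Level 2: BR, PJ, PV, RO, TD, TF, UP, YD
YD first appears at level 2.

2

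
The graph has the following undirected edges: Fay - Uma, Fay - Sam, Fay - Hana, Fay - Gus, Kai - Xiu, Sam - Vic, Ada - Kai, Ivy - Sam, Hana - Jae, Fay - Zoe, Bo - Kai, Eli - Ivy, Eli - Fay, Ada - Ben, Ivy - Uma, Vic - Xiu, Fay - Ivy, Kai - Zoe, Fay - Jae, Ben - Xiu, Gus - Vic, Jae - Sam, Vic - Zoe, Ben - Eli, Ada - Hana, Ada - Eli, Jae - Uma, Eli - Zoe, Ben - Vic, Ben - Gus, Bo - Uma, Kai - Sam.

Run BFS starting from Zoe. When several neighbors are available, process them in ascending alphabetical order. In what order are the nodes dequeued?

Visit Zoe; enqueue Eli, Fay, Kai, Vic → queue [Eli, Fay, Kai, Vic]
Visit Eli; enqueue Ada, Ben, Ivy → queue [Fay, Kai, Vic, Ada, Ben, Ivy]
Visit Fay; enqueue Gus, Hana, Jae, Sam, Uma → queue [Kai, Vic, Ada, Ben, Ivy, Gus, Hana, Jae, Sam, Uma]
Visit Kai; enqueue Bo, Xiu → queue [Vic, Ada, Ben, Ivy, Gus, Hana, Jae, Sam, Uma, Bo, Xiu]
Visit Vic → queue [Ada, Ben, Ivy, Gus, Hana, Jae, Sam, Uma, Bo, Xiu]
Visit Ada → queue [Ben, Ivy, Gus, Hana, Jae, Sam, Uma, Bo, Xiu]
Visit Ben → queue [Ivy, Gus, Hana, Jae, Sam, Uma, Bo, Xiu]
Visit Ivy → queue [Gus, Hana, Jae, Sam, Uma, Bo, Xiu]
Visit Gus → queue [Hana, Jae, Sam, Uma, Bo, Xiu]
Visit Hana → queue [Jae, Sam, Uma, Bo, Xiu]
Visit Jae → queue [Sam, Uma, Bo, Xiu]
Visit Sam → queue [Uma, Bo, Xiu]
Visit Uma → queue [Bo, Xiu]
Visit Bo → queue [Xiu]
Visit Xiu → queue []

Zoe → Eli → Fay → Kai → Vic → Ada → Ben → Ivy → Gus → Hana → Jae → Sam → Uma → Bo → Xiu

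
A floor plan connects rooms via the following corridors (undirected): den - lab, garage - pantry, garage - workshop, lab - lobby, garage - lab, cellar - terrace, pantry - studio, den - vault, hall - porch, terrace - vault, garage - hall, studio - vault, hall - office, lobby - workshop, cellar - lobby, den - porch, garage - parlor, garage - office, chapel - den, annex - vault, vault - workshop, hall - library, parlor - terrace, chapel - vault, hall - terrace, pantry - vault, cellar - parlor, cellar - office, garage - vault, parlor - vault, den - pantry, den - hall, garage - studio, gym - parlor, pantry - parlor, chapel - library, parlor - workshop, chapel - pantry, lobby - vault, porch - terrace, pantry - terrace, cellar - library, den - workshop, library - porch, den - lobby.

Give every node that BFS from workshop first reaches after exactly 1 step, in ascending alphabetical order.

den, garage, lobby, parlor, vault

Level 0: workshop
Level 1: den, garage, lobby, parlor, vault
Level 2: annex, cellar, chapel, gym, hall, lab, office, pantry, porch, studio, terrace
Level 3: library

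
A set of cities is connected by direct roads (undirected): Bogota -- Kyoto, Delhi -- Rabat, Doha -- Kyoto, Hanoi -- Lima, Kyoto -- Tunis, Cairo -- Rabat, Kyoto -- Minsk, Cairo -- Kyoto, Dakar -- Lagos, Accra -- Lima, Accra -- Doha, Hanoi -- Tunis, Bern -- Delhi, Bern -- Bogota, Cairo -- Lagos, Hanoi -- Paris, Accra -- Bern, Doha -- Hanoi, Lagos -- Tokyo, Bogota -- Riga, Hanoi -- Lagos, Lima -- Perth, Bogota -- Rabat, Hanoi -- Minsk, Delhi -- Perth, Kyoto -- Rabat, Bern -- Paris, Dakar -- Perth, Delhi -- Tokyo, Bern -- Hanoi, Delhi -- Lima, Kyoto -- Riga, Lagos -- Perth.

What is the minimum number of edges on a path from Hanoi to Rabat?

3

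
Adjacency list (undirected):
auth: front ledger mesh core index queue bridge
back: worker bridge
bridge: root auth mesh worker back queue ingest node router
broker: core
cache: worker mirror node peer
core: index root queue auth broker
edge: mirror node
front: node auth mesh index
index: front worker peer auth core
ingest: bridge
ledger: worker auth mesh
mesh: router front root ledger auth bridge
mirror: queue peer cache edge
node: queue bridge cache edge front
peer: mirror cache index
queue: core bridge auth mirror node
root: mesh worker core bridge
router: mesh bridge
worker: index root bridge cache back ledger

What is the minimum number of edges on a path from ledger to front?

2

Level 0: ledger
Level 1: auth, mesh, worker
Level 2: back, bridge, cache, core, front, index, queue, root, router
Level 3: broker, ingest, mirror, node, peer
Level 4: edge
front first appears at level 2.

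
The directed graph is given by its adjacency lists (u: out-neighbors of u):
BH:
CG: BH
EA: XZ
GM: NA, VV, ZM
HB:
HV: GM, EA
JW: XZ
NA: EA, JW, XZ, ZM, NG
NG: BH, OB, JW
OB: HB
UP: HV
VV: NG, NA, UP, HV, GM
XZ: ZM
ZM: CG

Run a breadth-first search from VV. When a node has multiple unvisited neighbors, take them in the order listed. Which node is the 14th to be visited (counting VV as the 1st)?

CG

Visit VV; enqueue NG, NA, UP, HV, GM → queue [NG, NA, UP, HV, GM]
Visit NG; enqueue BH, OB, JW → queue [NA, UP, HV, GM, BH, OB, JW]
Visit NA; enqueue EA, XZ, ZM → queue [UP, HV, GM, BH, OB, JW, EA, XZ, ZM]
Visit UP → queue [HV, GM, BH, OB, JW, EA, XZ, ZM]
Visit HV → queue [GM, BH, OB, JW, EA, XZ, ZM]
Visit GM → queue [BH, OB, JW, EA, XZ, ZM]
Visit BH → queue [OB, JW, EA, XZ, ZM]
Visit OB; enqueue HB → queue [JW, EA, XZ, ZM, HB]
Visit JW → queue [EA, XZ, ZM, HB]
Visit EA → queue [XZ, ZM, HB]
Visit XZ → queue [ZM, HB]
Visit ZM; enqueue CG → queue [HB, CG]
Visit HB → queue [CG]
Visit CG → queue []

Visit order: VV, NG, NA, UP, HV, GM, BH, OB, JW, EA, XZ, ZM, HB, CG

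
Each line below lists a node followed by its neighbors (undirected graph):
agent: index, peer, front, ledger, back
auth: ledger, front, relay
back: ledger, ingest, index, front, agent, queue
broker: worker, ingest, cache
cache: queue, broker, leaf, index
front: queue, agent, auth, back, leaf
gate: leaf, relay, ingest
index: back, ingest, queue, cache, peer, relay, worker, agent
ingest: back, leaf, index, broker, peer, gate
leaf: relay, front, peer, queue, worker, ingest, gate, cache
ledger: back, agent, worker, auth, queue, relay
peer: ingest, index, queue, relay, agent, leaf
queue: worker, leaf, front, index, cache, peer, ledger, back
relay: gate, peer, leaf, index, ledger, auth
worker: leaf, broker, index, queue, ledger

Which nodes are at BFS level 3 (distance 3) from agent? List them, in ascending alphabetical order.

Level 0: agent
Level 1: back, front, index, ledger, peer
Level 2: auth, cache, ingest, leaf, queue, relay, worker
Level 3: broker, gate

broker, gate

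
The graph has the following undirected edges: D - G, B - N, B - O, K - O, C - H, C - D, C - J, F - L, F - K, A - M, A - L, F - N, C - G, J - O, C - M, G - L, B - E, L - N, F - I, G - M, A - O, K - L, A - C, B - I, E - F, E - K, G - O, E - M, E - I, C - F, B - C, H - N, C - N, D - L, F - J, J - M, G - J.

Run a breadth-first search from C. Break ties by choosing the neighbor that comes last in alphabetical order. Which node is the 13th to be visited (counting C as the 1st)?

Visit C; enqueue N, M, J, H, G, F, D, B, A → queue [N, M, J, H, G, F, D, B, A]
Visit N; enqueue L → queue [M, J, H, G, F, D, B, A, L]
Visit M; enqueue E → queue [J, H, G, F, D, B, A, L, E]
Visit J; enqueue O → queue [H, G, F, D, B, A, L, E, O]
Visit H → queue [G, F, D, B, A, L, E, O]
Visit G → queue [F, D, B, A, L, E, O]
Visit F; enqueue K, I → queue [D, B, A, L, E, O, K, I]
Visit D → queue [B, A, L, E, O, K, I]
Visit B → queue [A, L, E, O, K, I]
Visit A → queue [L, E, O, K, I]
Visit L → queue [E, O, K, I]
Visit E → queue [O, K, I]
Visit O → queue [K, I]
Visit K → queue [I]
Visit I → queue []

Visit order: C, N, M, J, H, G, F, D, B, A, L, E, O, K, I

O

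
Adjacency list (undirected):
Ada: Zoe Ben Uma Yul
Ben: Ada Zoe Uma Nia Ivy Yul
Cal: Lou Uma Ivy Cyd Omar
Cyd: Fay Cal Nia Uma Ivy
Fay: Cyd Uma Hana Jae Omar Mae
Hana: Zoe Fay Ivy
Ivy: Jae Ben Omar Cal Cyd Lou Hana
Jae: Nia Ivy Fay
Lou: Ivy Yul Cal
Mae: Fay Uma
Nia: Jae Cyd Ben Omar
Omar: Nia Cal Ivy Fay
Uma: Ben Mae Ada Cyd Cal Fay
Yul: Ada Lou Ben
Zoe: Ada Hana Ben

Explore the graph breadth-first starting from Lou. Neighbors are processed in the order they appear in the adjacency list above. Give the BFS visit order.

Visit Lou; enqueue Ivy, Yul, Cal → queue [Ivy, Yul, Cal]
Visit Ivy; enqueue Jae, Ben, Omar, Cyd, Hana → queue [Yul, Cal, Jae, Ben, Omar, Cyd, Hana]
Visit Yul; enqueue Ada → queue [Cal, Jae, Ben, Omar, Cyd, Hana, Ada]
Visit Cal; enqueue Uma → queue [Jae, Ben, Omar, Cyd, Hana, Ada, Uma]
Visit Jae; enqueue Nia, Fay → queue [Ben, Omar, Cyd, Hana, Ada, Uma, Nia, Fay]
Visit Ben; enqueue Zoe → queue [Omar, Cyd, Hana, Ada, Uma, Nia, Fay, Zoe]
Visit Omar → queue [Cyd, Hana, Ada, Uma, Nia, Fay, Zoe]
Visit Cyd → queue [Hana, Ada, Uma, Nia, Fay, Zoe]
Visit Hana → queue [Ada, Uma, Nia, Fay, Zoe]
Visit Ada → queue [Uma, Nia, Fay, Zoe]
Visit Uma; enqueue Mae → queue [Nia, Fay, Zoe, Mae]
Visit Nia → queue [Fay, Zoe, Mae]
Visit Fay → queue [Zoe, Mae]
Visit Zoe → queue [Mae]
Visit Mae → queue []

Lou, Ivy, Yul, Cal, Jae, Ben, Omar, Cyd, Hana, Ada, Uma, Nia, Fay, Zoe, Mae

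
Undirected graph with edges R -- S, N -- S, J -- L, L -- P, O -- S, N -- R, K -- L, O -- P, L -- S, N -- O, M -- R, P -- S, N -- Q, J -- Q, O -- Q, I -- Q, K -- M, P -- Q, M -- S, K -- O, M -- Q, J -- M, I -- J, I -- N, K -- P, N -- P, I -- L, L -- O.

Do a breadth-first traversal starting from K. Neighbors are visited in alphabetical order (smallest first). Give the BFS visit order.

Visit K; enqueue L, M, O, P → queue [L, M, O, P]
Visit L; enqueue I, J, S → queue [M, O, P, I, J, S]
Visit M; enqueue Q, R → queue [O, P, I, J, S, Q, R]
Visit O; enqueue N → queue [P, I, J, S, Q, R, N]
Visit P → queue [I, J, S, Q, R, N]
Visit I → queue [J, S, Q, R, N]
Visit J → queue [S, Q, R, N]
Visit S → queue [Q, R, N]
Visit Q → queue [R, N]
Visit R → queue [N]
Visit N → queue []

K → L → M → O → P → I → J → S → Q → R → N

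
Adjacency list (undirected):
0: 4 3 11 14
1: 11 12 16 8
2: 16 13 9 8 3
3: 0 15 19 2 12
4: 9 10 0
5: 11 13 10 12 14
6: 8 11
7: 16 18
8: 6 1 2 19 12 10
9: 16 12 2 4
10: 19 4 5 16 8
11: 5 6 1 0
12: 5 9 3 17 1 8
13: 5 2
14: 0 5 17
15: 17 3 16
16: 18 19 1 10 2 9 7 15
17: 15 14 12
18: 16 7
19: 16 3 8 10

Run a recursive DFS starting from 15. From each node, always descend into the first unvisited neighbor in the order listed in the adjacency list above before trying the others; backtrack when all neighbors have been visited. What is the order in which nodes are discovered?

15, 17, 14, 0, 4, 9, 16, 18, 7, 19, 3, 2, 13, 5, 11, 6, 8, 1, 12, 10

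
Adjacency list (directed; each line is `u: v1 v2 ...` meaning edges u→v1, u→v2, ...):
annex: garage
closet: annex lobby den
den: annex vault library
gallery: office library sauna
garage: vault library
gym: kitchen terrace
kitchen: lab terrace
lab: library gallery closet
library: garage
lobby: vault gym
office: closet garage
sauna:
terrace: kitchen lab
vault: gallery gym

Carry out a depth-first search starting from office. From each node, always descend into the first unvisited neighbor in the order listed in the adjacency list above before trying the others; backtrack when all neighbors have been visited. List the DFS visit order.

office -> closet -> annex -> garage -> vault -> gallery -> library -> sauna -> gym -> kitchen -> lab -> terrace -> lobby -> den

Visit office
office → closet
closet → annex
annex → garage
garage → vault
vault → gallery
gallery → library
gallery → sauna
vault → gym
gym → kitchen
kitchen → lab
kitchen → terrace
closet → lobby
closet → den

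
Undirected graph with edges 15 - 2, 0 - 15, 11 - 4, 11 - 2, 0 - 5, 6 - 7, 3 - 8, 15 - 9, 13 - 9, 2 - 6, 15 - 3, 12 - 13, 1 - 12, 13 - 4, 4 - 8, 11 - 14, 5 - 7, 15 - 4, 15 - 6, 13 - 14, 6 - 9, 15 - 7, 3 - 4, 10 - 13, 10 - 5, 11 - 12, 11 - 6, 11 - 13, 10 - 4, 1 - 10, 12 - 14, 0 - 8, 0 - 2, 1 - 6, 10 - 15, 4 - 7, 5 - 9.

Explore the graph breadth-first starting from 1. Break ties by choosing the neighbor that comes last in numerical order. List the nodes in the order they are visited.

Visit 1; enqueue 12, 10, 6 → queue [12, 10, 6]
Visit 12; enqueue 14, 13, 11 → queue [10, 6, 14, 13, 11]
Visit 10; enqueue 15, 5, 4 → queue [6, 14, 13, 11, 15, 5, 4]
Visit 6; enqueue 9, 7, 2 → queue [14, 13, 11, 15, 5, 4, 9, 7, 2]
Visit 14 → queue [13, 11, 15, 5, 4, 9, 7, 2]
Visit 13 → queue [11, 15, 5, 4, 9, 7, 2]
Visit 11 → queue [15, 5, 4, 9, 7, 2]
Visit 15; enqueue 3, 0 → queue [5, 4, 9, 7, 2, 3, 0]
Visit 5 → queue [4, 9, 7, 2, 3, 0]
Visit 4; enqueue 8 → queue [9, 7, 2, 3, 0, 8]
Visit 9 → queue [7, 2, 3, 0, 8]
Visit 7 → queue [2, 3, 0, 8]
Visit 2 → queue [3, 0, 8]
Visit 3 → queue [0, 8]
Visit 0 → queue [8]
Visit 8 → queue []

1 -> 12 -> 10 -> 6 -> 14 -> 13 -> 11 -> 15 -> 5 -> 4 -> 9 -> 7 -> 2 -> 3 -> 0 -> 8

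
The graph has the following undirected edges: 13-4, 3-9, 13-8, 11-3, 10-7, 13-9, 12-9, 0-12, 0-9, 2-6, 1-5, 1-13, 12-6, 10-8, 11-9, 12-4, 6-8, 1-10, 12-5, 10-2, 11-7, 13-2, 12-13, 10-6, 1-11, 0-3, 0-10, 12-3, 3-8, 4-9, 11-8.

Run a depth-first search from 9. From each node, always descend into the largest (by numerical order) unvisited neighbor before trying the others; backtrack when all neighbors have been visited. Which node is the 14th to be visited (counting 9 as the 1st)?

4

Visit 9
9 → 13
13 → 12
12 → 6
6 → 10
10 → 8
8 → 11
11 → 7
11 → 3
3 → 0
11 → 1
1 → 5
10 → 2
12 → 4

Visit order: 9, 13, 12, 6, 10, 8, 11, 7, 3, 0, 1, 5, 2, 4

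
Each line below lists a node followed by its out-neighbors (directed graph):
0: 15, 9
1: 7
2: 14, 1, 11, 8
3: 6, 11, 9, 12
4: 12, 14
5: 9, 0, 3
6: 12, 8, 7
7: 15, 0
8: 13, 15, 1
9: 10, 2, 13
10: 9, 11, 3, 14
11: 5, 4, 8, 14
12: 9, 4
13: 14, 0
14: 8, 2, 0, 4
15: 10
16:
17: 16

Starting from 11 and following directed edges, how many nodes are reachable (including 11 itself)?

16

BFS from 11 visits: 11, 5, 4, 8, 14, 9, 0, 3, 12, 13, 15, 1, 2, 10, 6, 7
Reachable nodes: 16 of 18 total.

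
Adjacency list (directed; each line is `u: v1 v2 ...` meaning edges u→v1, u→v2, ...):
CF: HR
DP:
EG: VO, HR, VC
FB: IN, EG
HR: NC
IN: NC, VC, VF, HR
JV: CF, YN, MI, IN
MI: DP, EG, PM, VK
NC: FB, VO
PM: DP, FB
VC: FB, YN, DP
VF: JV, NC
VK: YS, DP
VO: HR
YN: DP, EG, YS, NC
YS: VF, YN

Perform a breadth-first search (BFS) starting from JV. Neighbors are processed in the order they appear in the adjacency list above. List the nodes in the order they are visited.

Visit JV; enqueue CF, YN, MI, IN → queue [CF, YN, MI, IN]
Visit CF; enqueue HR → queue [YN, MI, IN, HR]
Visit YN; enqueue DP, EG, YS, NC → queue [MI, IN, HR, DP, EG, YS, NC]
Visit MI; enqueue PM, VK → queue [IN, HR, DP, EG, YS, NC, PM, VK]
Visit IN; enqueue VC, VF → queue [HR, DP, EG, YS, NC, PM, VK, VC, VF]
Visit HR → queue [DP, EG, YS, NC, PM, VK, VC, VF]
Visit DP → queue [EG, YS, NC, PM, VK, VC, VF]
Visit EG; enqueue VO → queue [YS, NC, PM, VK, VC, VF, VO]
Visit YS → queue [NC, PM, VK, VC, VF, VO]
Visit NC; enqueue FB → queue [PM, VK, VC, VF, VO, FB]
Visit PM → queue [VK, VC, VF, VO, FB]
Visit VK → queue [VC, VF, VO, FB]
Visit VC → queue [VF, VO, FB]
Visit VF → queue [VO, FB]
Visit VO → queue [FB]
Visit FB → queue []

JV, CF, YN, MI, IN, HR, DP, EG, YS, NC, PM, VK, VC, VF, VO, FB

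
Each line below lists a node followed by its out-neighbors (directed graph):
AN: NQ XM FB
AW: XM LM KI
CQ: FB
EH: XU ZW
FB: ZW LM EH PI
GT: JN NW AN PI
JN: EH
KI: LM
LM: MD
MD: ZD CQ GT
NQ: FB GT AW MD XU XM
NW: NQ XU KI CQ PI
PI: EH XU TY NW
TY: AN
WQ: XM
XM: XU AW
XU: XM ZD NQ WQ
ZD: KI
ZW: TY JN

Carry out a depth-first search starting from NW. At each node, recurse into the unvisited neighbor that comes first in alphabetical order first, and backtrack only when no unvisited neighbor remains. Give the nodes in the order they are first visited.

NW, CQ, FB, EH, XU, NQ, AW, KI, LM, MD, GT, AN, XM, JN, PI, TY, ZD, WQ, ZW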